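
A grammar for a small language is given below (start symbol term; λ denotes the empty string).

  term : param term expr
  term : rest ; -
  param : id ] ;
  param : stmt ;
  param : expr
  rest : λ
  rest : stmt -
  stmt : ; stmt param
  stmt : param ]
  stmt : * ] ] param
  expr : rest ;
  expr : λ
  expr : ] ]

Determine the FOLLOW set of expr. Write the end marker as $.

{ $, *, -, ;, ], id }

In term : param term expr: expr is at the end, add FOLLOW(term) = { $, *, ;, ], id }.
In param : expr: expr is at the end, add FOLLOW(param) = { *, -, ;, ], id }.
Union: FOLLOW(expr) = { $, *, -, ;, ], id }.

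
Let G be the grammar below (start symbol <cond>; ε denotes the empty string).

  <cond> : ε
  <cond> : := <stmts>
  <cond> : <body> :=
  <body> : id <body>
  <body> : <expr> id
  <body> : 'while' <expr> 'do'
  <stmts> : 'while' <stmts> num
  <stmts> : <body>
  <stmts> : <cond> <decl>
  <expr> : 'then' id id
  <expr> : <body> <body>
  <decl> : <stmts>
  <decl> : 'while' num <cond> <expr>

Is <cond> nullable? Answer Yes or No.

<cond> has an ε-production, so <cond> ⇒ ε.

Yes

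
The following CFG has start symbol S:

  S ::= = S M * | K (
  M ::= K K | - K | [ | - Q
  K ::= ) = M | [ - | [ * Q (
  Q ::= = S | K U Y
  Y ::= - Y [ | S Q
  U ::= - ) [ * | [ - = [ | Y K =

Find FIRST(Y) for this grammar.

{ ), -, =, [ }

Y ::= - Y [ contributes {-}.
From Y ::= S Q: add FIRST(S) = { ), =, [ }.
Union: FIRST(Y) = { ), -, =, [ }.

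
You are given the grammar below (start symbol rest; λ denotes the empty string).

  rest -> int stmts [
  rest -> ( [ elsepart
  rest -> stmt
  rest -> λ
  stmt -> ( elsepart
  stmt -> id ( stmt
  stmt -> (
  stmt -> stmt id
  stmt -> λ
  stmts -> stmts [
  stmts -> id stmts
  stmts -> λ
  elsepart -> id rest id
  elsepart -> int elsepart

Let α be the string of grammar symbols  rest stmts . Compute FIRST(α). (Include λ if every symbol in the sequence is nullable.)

{ (, [, id, int, λ }

Add FIRST(rest)\{λ} = { (, id, int }; rest is nullable, continue.
Add FIRST(stmts)\{λ} = { [, id }; stmts is nullable, continue.
Every symbol is nullable, so include λ.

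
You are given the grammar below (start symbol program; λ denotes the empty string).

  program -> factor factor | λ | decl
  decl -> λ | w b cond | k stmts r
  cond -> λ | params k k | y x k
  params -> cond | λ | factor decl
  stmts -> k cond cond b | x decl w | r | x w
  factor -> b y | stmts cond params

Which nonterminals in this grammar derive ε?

{ cond, decl, params, program }

Directly nullable (have an λ-production): program, decl, cond, params.
No other nonterminal has a production whose RHS symbols are all nullable.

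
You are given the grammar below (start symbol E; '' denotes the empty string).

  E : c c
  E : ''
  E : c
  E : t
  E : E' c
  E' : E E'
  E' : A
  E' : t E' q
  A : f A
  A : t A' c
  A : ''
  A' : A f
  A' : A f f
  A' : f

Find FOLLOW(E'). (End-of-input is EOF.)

In E : E' c: add FIRST(c) = { c }.
In E' : E E': E' is at the end, add FOLLOW(E') = { c, q }.
In E' : t E' q: add FIRST(q) = { q }.
Union: FOLLOW(E') = { c, q }.

{ c, q }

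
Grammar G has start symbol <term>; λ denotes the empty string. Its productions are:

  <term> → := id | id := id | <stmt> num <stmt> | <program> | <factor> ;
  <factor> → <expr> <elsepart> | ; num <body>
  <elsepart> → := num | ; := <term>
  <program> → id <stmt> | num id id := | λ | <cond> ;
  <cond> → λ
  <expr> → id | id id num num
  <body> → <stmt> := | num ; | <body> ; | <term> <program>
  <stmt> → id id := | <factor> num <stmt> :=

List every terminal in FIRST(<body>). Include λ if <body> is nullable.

From <body> → <stmt> :=: add FIRST(<stmt>) = { ;, id }.
<body> → num ; contributes {num}.
From <body> → <body> ;: <body> nullable, take FIRST(<body>) ∪ {;} = { :=, ;, id, num }.
From <body> → <term> <program>: <term>, <program> nullable, take FIRST(<term>) ∪ FIRST(<program>) = { :=, ;, id, num }; also λ since the whole RHS is nullable.
Union: FIRST(<body>) = { :=, ;, id, num, λ }.

{ :=, ;, id, num, λ }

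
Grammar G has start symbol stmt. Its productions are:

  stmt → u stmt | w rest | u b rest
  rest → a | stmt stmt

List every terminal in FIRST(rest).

rest → a contributes {a}.
From rest → stmt stmt: add FIRST(stmt) = { u, w }.
Union: FIRST(rest) = { a, u, w }.

{ a, u, w }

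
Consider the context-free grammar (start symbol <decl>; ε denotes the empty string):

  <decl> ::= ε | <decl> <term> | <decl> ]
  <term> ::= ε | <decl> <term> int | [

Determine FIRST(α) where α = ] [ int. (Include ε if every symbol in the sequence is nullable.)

{ ] }

] is a terminal; add {]} and stop.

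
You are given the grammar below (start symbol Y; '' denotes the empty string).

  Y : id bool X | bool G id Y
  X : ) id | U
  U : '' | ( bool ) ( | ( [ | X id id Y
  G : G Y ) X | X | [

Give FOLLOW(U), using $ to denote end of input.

In X : U: U is at the end, add FOLLOW(X) = { $, ), bool, id }.
Union: FOLLOW(U) = { $, ), bool, id }.

{ $, ), bool, id }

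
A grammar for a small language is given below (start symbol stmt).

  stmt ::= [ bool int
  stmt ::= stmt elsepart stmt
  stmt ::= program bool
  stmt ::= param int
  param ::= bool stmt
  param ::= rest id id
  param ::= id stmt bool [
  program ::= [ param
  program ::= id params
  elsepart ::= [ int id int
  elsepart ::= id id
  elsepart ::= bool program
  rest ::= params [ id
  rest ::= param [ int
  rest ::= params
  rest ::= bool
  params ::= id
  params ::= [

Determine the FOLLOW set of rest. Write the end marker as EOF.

{ id }

In param ::= rest id id: add FIRST(id id) = { id }.
Union: FOLLOW(rest) = { id }.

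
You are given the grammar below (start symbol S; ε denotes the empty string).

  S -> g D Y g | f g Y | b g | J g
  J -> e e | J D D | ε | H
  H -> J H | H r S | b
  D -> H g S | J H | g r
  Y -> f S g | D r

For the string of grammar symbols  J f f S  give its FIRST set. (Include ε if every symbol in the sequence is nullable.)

Add FIRST(J)\{ε} = { b, e, g }; J is nullable, continue.
f is a terminal; add {f} and stop.

{ b, e, f, g }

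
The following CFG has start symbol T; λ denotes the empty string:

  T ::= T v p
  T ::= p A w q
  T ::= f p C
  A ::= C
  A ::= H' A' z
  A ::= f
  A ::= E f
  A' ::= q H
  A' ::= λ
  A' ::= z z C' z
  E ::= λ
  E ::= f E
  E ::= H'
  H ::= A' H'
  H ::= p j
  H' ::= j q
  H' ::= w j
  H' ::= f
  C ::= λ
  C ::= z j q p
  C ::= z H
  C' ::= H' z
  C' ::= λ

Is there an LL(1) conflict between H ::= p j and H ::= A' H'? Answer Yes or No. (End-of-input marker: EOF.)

FIRST(p j) = { p } and FIRST(A' H') = { f, j, q, w, z }.
The FIRST sets are disjoint and neither alternative is nullable — no conflict.

No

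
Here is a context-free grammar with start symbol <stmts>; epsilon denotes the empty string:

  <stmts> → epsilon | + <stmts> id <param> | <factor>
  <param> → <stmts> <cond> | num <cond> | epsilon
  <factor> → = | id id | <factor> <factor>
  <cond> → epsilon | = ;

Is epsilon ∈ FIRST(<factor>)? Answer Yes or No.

No

Nullable nonterminals: <cond>, <param>, <stmts>.
No production of <factor> has an RHS whose symbols are all nullable, so <factor> is not nullable.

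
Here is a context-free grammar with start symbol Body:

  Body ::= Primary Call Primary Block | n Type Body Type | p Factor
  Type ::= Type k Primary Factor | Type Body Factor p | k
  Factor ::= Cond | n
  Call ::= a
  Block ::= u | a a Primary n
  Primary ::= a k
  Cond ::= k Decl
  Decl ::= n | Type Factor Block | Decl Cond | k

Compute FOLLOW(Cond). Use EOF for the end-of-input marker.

{ EOF, a, k, n, p, u }

In Factor ::= Cond: Cond is at the end, add FOLLOW(Factor) = { EOF, a, k, n, p, u }.
In Decl ::= Decl Cond: Cond is at the end, add FOLLOW(Decl) = { EOF, a, k, n, p, u }.
Union: FOLLOW(Cond) = { EOF, a, k, n, p, u }.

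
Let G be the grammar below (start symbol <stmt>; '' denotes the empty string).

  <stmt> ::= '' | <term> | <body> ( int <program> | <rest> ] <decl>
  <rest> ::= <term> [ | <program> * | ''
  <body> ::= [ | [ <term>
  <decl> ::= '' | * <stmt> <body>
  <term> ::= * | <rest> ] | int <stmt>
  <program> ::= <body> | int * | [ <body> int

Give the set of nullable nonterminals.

Directly nullable (have an ''-production): <stmt>, <rest>, <decl>.
No other nonterminal has a production whose RHS symbols are all nullable.

{ <decl>, <rest>, <stmt> }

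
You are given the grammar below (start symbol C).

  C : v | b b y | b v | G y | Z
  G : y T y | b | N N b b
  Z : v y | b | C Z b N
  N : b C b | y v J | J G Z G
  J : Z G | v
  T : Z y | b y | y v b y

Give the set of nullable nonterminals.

No nonterminal has an empty production or an RHS whose symbols are all nullable.

{ } (none)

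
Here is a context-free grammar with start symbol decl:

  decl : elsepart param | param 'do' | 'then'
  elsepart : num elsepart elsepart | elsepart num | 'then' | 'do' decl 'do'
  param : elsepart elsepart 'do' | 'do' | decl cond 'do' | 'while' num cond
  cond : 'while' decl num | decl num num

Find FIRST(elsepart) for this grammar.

{ 'do', 'then', num }

elsepart : num elsepart elsepart contributes {num}.
From elsepart : elsepart num: add FIRST(elsepart) = { 'do', 'then', num }.
elsepart : 'then' contributes {'then'}.
elsepart : 'do' decl 'do' contributes {'do'}.
Union: FIRST(elsepart) = { 'do', 'then', num }.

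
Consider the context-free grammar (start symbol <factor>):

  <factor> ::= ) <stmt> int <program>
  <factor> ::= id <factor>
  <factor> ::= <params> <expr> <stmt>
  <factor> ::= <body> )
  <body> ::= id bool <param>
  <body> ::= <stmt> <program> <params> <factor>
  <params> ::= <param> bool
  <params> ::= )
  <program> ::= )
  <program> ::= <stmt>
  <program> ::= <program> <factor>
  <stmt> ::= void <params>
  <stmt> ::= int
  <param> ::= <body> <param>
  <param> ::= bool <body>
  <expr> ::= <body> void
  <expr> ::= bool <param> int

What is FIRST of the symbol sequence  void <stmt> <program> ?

void is a terminal; add {void} and stop.

{ void }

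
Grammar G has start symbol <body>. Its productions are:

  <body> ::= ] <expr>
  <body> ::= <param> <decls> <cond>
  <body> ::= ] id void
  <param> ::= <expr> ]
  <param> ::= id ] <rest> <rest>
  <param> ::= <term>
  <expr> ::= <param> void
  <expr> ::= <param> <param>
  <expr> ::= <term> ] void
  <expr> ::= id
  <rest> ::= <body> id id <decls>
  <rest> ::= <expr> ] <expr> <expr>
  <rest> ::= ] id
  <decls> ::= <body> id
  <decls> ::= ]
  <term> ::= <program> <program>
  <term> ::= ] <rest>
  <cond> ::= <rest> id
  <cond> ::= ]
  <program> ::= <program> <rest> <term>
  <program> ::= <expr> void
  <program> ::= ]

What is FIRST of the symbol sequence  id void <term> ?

id is a terminal; add {id} and stop.

{ id }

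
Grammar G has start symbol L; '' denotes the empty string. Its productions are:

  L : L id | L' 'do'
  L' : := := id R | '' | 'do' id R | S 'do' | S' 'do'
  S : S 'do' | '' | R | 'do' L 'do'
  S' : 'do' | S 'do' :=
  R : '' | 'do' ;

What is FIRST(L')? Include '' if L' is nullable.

L' : := := id R contributes {:=}.
L' : '' contributes ''.
L' : 'do' id R contributes {'do'}.
From L' : S 'do': S nullable, take FIRST(S) ∪ {'do'} = { 'do' }.
From L' : S' 'do': add FIRST(S') = { 'do' }.
Union: FIRST(L') = { 'do', :=, '' }.

{ 'do', :=, '' }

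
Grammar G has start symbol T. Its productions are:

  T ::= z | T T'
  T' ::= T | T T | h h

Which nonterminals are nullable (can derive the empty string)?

No nonterminal has an empty production or an RHS whose symbols are all nullable.

{ } (none)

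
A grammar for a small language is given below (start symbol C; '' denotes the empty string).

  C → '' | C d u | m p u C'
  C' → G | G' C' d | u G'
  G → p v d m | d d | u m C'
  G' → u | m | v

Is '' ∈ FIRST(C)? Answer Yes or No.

Yes

C has an ''-production, so C ⇒ ''.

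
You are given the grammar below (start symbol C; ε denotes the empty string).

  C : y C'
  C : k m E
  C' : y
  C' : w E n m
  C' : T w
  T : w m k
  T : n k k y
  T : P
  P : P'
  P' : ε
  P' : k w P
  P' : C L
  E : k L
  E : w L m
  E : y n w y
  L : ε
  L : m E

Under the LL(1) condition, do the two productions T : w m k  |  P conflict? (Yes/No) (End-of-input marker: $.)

Yes

FIRST(w m k) = { w } and FIRST(P) = { k, y, ε }.
The second alternative is nullable and FOLLOW(T) = { w } shares w with FIRST of the first — conflict.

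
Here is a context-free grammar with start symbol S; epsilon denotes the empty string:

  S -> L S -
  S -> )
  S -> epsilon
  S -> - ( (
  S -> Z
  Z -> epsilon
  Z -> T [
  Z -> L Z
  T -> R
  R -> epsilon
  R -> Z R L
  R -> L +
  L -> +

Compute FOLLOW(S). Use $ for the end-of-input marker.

S is the start symbol, so $ ∈ FOLLOW(S).
In S -> L S -: add FIRST(-) = { - }.
Union: FOLLOW(S) = { $, - }.

{ $, - }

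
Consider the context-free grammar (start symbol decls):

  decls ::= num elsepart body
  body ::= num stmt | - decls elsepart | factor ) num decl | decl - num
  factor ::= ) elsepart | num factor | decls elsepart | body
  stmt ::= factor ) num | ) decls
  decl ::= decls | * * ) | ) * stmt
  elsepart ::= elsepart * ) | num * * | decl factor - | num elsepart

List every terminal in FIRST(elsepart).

From elsepart ::= elsepart * ): add FIRST(elsepart) = { ), *, num }.
elsepart ::= num * * contributes {num}.
From elsepart ::= decl factor -: add FIRST(decl) = { ), *, num }.
elsepart ::= num elsepart contributes {num}.
Union: FIRST(elsepart) = { ), *, num }.

{ ), *, num }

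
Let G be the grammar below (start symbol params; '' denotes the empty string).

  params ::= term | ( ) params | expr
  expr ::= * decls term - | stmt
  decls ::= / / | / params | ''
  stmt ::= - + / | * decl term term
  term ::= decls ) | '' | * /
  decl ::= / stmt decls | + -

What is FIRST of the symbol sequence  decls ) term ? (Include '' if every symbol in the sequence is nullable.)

Add FIRST(decls)\{''} = { / }; decls is nullable, continue.
) is a terminal; add {)} and stop.

{ ), / }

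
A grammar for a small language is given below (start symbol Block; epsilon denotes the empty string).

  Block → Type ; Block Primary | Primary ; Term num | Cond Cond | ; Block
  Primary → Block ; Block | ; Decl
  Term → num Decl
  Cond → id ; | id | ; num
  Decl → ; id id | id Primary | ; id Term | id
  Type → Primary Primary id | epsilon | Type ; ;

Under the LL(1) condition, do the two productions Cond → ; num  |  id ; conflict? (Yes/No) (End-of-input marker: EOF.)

No

FIRST(; num) = { ; } and FIRST(id ;) = { id }.
The FIRST sets are disjoint and neither alternative is nullable — no conflict.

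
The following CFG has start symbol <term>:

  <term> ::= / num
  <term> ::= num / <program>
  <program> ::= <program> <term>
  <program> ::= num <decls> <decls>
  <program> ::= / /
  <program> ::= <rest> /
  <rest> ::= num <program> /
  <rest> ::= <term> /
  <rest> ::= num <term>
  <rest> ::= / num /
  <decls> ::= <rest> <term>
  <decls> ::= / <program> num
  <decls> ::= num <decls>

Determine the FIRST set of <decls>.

{ /, num }

From <decls> ::= <rest> <term>: add FIRST(<rest>) = { /, num }.
<decls> ::= / <program> num contributes {/}.
<decls> ::= num <decls> contributes {num}.
Union: FIRST(<decls>) = { /, num }.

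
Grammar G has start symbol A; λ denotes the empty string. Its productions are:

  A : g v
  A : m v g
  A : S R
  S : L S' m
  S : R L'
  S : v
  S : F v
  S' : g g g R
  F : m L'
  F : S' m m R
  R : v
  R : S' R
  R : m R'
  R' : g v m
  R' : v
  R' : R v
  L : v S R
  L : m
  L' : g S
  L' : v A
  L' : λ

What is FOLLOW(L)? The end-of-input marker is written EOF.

{ g }

In S : L S' m: add FIRST(S' m) = { g }.
Union: FOLLOW(L) = { g }.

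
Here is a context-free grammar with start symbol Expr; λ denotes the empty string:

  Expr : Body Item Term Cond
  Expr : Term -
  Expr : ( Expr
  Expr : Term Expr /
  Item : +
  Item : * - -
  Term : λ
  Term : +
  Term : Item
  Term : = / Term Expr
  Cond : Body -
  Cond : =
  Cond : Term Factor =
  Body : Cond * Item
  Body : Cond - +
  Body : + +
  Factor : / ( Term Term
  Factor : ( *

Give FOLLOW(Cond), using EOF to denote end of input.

In Expr : Body Item Term Cond: Cond is at the end, add FOLLOW(Expr) = { EOF, (, *, +, -, /, = }.
In Body : Cond * Item: add FIRST(* Item) = { * }.
In Body : Cond - +: add FIRST(- +) = { - }.
Union: FOLLOW(Cond) = { EOF, (, *, +, -, /, = }.

{ EOF, (, *, +, -, /, = }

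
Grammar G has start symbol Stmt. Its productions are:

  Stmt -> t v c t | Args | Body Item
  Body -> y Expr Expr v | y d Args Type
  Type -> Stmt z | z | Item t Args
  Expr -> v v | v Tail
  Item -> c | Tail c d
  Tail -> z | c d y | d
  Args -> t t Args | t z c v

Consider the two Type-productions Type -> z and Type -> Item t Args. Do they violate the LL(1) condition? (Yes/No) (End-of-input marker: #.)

FIRST(z) = { z } and FIRST(Item t Args) = { c, d, z }.
Both contain z, so the two alternatives are not disjoint — LL(1) conflict.

Yes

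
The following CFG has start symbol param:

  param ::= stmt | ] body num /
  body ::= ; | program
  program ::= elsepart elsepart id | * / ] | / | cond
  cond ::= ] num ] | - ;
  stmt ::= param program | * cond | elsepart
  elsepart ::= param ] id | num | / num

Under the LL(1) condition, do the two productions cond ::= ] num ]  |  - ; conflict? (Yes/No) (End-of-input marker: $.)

No

FIRST(] num ]) = { ] } and FIRST(- ;) = { - }.
The FIRST sets are disjoint and neither alternative is nullable — no conflict.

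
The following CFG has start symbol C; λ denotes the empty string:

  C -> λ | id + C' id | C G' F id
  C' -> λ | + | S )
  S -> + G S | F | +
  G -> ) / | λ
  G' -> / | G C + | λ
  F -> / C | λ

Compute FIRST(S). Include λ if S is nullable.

{ +, /, λ }

S -> + G S contributes {+}.
From S -> F: add FIRST(F) = { /, λ } (including λ since F is nullable).
S -> + contributes {+}.
Union: FIRST(S) = { +, /, λ }.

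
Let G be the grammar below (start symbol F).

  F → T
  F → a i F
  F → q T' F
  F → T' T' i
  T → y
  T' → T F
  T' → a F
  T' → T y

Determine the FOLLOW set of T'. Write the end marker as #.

In F → q T' F: add FIRST(F) = { a, q, y }.
In F → T' T' i: add FIRST(T' i) = { a, y }.
In F → T' T' i: add FIRST(i) = { i }.
Union: FOLLOW(T') = { a, i, q, y }.

{ a, i, q, y }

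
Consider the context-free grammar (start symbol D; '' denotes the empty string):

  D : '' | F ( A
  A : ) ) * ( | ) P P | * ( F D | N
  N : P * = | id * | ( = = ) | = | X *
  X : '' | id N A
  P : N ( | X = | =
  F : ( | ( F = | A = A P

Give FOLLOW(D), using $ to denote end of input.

{ $, (, *, =, id }

D is the start symbol, so $ ∈ FOLLOW(D).
In A : * ( F D: D is at the end, add FOLLOW(A) = { $, (, *, =, id }.
Union: FOLLOW(D) = { $, (, *, =, id }.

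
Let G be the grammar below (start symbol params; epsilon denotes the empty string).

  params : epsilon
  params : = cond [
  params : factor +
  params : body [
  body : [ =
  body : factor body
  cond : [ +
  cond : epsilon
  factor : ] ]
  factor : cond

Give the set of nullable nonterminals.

{ cond, factor, params }

Directly nullable (have an epsilon-production): params, cond.
factor : cond with every symbol nullable, so factor is nullable.
No other nonterminal has a production whose RHS symbols are all nullable.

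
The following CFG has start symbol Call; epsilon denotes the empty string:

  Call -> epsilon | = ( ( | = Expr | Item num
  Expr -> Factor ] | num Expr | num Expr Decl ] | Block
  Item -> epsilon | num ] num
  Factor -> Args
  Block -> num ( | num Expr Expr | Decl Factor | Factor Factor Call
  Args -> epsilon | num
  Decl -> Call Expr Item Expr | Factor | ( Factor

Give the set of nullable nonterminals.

Directly nullable (have an epsilon-production): Call, Item, Args.
Decl -> Call Expr Item Expr with every symbol nullable, so Decl is nullable.
Expr -> Block with every symbol nullable, so Expr is nullable.
Block -> Decl Factor with every symbol nullable, so Block is nullable.
Factor -> Args with every symbol nullable, so Factor is nullable.

{ Args, Block, Call, Decl, Expr, Factor, Item }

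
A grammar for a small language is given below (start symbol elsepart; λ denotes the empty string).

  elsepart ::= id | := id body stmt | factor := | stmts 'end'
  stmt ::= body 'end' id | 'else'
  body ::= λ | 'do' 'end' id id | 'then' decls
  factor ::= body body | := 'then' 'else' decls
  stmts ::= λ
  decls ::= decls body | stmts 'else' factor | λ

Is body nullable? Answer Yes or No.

body has an λ-production, so body ⇒ λ.

Yes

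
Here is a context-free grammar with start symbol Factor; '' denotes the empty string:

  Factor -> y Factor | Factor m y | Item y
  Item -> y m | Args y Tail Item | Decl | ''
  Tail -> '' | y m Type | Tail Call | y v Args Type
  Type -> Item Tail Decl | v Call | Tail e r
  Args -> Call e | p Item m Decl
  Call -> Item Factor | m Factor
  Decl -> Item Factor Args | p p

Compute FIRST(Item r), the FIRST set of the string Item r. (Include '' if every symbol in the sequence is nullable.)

Add FIRST(Item)\{''} = { m, p, y }; Item is nullable, continue.
r is a terminal; add {r} and stop.

{ m, p, r, y }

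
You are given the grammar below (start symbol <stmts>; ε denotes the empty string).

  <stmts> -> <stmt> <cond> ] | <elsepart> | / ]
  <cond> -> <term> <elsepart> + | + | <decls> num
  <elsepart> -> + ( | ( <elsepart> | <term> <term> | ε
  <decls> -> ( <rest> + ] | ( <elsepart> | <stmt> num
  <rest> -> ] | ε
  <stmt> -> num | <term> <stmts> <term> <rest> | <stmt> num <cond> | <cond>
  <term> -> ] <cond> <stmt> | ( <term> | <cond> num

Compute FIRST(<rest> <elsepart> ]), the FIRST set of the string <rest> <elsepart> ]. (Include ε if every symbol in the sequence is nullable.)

Add FIRST(<rest>)\{ε} = { ] }; <rest> is nullable, continue.
Add FIRST(<elsepart>)\{ε} = { (, +, ], num }; <elsepart> is nullable, continue.
] is a terminal; add {]} and stop.

{ (, +, ], num }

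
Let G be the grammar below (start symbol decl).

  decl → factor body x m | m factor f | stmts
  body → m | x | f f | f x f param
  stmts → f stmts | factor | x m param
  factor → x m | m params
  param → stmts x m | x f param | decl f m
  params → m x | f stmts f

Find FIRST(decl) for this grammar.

From decl → factor body x m: add FIRST(factor) = { m, x }.
decl → m factor f contributes {m}.
From decl → stmts: add FIRST(stmts) = { f, m, x }.
Union: FIRST(decl) = { f, m, x }.

{ f, m, x }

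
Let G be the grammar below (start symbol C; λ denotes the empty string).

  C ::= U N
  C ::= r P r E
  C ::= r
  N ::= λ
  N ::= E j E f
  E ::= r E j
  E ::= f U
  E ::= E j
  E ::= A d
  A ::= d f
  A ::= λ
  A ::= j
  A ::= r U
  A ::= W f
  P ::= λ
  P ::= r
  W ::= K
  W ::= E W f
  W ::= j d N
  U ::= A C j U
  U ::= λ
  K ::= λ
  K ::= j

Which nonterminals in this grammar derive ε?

Directly nullable (have an λ-production): N, A, P, U, K.
W ::= K with every symbol nullable, so W is nullable.
C ::= U N with every symbol nullable, so C is nullable.
No other nonterminal has a production whose RHS symbols are all nullable.

{ A, C, K, N, P, U, W }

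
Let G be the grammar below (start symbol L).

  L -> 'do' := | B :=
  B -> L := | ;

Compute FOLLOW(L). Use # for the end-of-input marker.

{ #, := }

L is the start symbol, so # ∈ FOLLOW(L).
In B -> L :=: add FIRST(:=) = { := }.
Union: FOLLOW(L) = { #, := }.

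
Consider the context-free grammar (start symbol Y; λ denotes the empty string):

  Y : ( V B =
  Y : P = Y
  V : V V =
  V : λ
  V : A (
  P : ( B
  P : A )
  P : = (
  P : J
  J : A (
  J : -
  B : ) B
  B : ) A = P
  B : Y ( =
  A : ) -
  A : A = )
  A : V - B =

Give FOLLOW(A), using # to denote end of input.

In V : A (: add FIRST(() = { ( }.
In P : A ): add FIRST()) = { ) }.
In J : A (: add FIRST(() = { ( }.
In B : ) A = P: add FIRST(= P) = { = }.
In A : A = ): add FIRST(= )) = { = }.
Union: FOLLOW(A) = { (, ), = }.

{ (, ), = }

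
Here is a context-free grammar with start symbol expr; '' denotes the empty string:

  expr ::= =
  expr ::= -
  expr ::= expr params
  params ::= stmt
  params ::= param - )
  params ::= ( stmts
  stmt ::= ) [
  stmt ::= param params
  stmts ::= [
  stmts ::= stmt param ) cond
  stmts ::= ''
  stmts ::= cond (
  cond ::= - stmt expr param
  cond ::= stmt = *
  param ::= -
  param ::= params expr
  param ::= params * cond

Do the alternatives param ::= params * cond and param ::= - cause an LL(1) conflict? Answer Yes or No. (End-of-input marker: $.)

FIRST(params * cond) = { (, ), - } and FIRST(-) = { - }.
Both contain -, so the two alternatives are not disjoint — LL(1) conflict.

Yes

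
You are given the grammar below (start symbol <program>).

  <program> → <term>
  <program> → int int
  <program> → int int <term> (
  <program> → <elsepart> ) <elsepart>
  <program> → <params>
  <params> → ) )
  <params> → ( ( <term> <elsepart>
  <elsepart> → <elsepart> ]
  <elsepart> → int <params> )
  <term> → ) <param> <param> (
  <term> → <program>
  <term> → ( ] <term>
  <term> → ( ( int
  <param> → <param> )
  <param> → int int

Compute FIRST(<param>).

{ int }

From <param> → <param> ): add FIRST(<param>) = { int }.
<param> → int int contributes {int}.
Union: FIRST(<param>) = { int }.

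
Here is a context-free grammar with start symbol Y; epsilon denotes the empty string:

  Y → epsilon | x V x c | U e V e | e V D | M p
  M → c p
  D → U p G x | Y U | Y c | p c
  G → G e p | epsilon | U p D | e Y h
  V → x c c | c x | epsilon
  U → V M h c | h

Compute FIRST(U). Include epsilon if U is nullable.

From U → V M h c: V nullable, take FIRST(V) ∪ FIRST(M) = { c, x }.
U → h contributes {h}.
Union: FIRST(U) = { c, h, x }.

{ c, h, x }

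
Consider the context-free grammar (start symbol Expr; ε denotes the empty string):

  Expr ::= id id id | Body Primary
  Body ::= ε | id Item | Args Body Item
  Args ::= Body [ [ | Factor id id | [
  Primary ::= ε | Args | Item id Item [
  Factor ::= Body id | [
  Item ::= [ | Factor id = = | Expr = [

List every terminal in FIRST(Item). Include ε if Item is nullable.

Item ::= [ contributes {[}.
From Item ::= Factor id = =: add FIRST(Factor) = { [, id }.
From Item ::= Expr = [: Expr nullable, take FIRST(Expr) ∪ {=} = { =, [, id }.
Union: FIRST(Item) = { =, [, id }.

{ =, [, id }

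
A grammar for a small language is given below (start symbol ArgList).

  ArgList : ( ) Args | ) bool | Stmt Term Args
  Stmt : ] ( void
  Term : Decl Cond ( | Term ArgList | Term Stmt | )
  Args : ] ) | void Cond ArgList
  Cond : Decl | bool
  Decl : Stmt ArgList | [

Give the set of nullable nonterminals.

{ } (none)

No nonterminal has an empty production or an RHS whose symbols are all nullable.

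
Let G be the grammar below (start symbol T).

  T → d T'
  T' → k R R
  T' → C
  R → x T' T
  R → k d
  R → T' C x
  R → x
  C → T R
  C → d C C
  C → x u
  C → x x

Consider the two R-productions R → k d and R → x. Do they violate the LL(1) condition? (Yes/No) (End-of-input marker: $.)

No

FIRST(k d) = { k } and FIRST(x) = { x }.
The FIRST sets are disjoint and neither alternative is nullable — no conflict.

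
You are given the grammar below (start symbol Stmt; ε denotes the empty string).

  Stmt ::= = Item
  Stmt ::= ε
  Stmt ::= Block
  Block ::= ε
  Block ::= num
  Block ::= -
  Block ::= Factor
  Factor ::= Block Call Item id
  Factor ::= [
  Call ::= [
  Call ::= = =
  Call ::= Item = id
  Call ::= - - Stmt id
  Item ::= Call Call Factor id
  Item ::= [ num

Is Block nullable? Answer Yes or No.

Block has an ε-production, so Block ⇒ ε.

Yes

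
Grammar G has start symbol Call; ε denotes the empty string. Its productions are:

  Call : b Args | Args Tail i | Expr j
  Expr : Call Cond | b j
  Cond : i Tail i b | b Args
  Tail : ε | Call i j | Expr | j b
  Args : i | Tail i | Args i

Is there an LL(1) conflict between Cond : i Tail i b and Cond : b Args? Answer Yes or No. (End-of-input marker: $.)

No

FIRST(i Tail i b) = { i } and FIRST(b Args) = { b }.
The FIRST sets are disjoint and neither alternative is nullable — no conflict.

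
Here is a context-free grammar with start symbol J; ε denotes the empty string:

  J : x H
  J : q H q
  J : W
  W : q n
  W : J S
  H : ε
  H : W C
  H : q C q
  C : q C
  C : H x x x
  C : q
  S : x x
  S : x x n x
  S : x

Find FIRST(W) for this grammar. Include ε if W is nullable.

{ q, x }

W : q n contributes {q}.
From W : J S: add FIRST(J) = { q, x }.
Union: FIRST(W) = { q, x }.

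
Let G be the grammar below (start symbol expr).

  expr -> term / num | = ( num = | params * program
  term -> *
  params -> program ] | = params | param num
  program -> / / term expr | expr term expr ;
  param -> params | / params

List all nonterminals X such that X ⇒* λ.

No nonterminal has an empty production or an RHS whose symbols are all nullable.

{ } (none)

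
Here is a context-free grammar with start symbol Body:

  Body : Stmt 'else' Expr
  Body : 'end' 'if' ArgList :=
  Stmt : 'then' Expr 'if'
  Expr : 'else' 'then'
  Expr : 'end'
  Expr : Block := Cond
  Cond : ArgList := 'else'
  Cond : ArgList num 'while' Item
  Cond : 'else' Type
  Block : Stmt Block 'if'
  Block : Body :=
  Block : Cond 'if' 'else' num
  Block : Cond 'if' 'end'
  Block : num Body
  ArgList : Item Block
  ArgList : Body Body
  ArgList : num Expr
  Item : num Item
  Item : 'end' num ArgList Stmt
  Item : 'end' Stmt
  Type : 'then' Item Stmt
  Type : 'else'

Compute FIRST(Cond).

From Cond : ArgList := 'else': add FIRST(ArgList) = { 'end', 'then', num }.
From Cond : ArgList num 'while' Item: add FIRST(ArgList) = { 'end', 'then', num }.
Cond : 'else' Type contributes {'else'}.
Union: FIRST(Cond) = { 'else', 'end', 'then', num }.

{ 'else', 'end', 'then', num }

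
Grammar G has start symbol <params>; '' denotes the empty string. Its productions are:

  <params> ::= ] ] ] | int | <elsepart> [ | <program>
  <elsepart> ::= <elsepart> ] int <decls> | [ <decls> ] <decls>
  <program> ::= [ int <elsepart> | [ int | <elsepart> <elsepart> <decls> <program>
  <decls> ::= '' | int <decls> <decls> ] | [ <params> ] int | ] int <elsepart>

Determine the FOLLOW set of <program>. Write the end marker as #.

{ #, ] }

In <params> ::= <program>: <program> is at the end, add FOLLOW(<params>) = { #, ] }.
In <program> ::= <elsepart> <elsepart> <decls> <program>: <program> is at the end, add FOLLOW(<program>) = { #, ] }.
Union: FOLLOW(<program>) = { #, ] }.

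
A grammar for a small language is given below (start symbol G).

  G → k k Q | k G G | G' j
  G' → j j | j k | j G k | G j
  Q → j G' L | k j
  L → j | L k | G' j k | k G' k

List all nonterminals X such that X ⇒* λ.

No nonterminal has an empty production or an RHS whose symbols are all nullable.

{ } (none)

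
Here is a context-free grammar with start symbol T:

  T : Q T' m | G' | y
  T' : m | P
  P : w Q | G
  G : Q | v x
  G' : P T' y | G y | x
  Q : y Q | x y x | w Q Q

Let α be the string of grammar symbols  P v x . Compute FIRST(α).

{ v, w, x, y }

Add FIRST(P) = { v, w, x, y }; P is not nullable, stop.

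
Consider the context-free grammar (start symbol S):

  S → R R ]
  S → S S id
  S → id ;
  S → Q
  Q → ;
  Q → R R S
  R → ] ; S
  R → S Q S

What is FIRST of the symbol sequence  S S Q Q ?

{ ;, ], id }

Add FIRST(S) = { ;, ], id }; S is not nullable, stop.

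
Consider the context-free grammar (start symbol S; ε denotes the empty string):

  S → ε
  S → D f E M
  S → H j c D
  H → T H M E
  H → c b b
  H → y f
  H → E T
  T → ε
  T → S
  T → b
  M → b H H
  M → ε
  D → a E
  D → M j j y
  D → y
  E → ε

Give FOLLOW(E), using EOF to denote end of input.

In S → D f E M: add FIRST(M)\{ε} = { b }.
  Since M is nullable, also add FOLLOW(S) = { EOF, a, b, c, j, y }.
In H → T H M E: E is at the end, add FOLLOW(H) = { EOF, a, b, c, j, y }.
In H → E T: add FIRST(T)\{ε} = { a, b, c, j, y }.
  Since T is nullable, also add FOLLOW(H) = { EOF, a, b, c, j, y }.
In D → a E: E is at the end, add FOLLOW(D) = { EOF, a, b, c, f, j, y }.
Union: FOLLOW(E) = { EOF, a, b, c, f, j, y }.

{ EOF, a, b, c, f, j, y }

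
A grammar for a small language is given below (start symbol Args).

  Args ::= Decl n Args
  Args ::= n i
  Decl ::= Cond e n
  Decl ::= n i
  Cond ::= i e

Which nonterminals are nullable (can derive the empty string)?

No nonterminal has an empty production or an RHS whose symbols are all nullable.

{ } (none)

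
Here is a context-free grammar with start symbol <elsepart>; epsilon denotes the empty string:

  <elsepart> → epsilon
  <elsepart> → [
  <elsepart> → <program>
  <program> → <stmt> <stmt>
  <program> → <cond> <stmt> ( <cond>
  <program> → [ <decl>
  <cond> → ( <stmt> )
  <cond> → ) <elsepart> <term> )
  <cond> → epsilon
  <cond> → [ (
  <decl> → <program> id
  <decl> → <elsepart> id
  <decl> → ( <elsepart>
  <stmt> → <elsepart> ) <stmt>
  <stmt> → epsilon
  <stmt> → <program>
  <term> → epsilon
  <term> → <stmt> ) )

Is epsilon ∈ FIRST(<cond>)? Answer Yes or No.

Yes

<cond> has an epsilon-production, so <cond> ⇒ epsilon.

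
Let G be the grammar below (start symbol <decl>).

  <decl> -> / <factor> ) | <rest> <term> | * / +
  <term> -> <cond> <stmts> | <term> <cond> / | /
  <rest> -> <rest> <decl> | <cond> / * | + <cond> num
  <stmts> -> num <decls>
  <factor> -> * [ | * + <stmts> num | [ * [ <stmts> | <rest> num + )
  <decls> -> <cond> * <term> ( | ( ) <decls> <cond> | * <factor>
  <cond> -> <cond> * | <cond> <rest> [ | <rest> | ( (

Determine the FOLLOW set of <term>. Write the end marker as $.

In <decl> -> <rest> <term>: <term> is at the end, add FOLLOW(<decl>) = { $, (, ), *, +, /, [, num }.
In <term> -> <term> <cond> /: add FIRST(<cond> /) = { (, + }.
In <decls> -> <cond> * <term> (: add FIRST(() = { ( }.
Union: FOLLOW(<term>) = { $, (, ), *, +, /, [, num }.

{ $, (, ), *, +, /, [, num }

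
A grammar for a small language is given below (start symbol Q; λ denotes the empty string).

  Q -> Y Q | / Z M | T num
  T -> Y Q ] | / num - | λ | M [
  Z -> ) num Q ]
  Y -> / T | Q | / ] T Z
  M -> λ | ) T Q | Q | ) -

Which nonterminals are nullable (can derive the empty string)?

{ M, T }

Directly nullable (have an λ-production): T, M.
No other nonterminal has a production whose RHS symbols are all nullable.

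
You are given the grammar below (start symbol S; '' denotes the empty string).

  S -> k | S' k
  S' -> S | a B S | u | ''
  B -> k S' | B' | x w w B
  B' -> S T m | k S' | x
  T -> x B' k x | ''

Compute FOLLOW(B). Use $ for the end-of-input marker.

{ a, k, u }

In S' -> a B S: add FIRST(S) = { a, k, u }.
In B -> x w w B: B is at the end, add FOLLOW(B) = { a, k, u }.
Union: FOLLOW(B) = { a, k, u }.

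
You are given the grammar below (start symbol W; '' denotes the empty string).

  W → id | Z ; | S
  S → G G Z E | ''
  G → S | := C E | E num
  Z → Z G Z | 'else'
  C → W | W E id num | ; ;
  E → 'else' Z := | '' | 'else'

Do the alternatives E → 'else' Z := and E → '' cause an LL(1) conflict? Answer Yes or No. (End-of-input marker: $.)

Yes

FIRST('else' Z :=) = { 'else' } and FIRST('') = { '' }.
The second alternative is nullable and FOLLOW(E) = { $, 'else', :=, id, num } shares 'else' with FIRST of the first — conflict.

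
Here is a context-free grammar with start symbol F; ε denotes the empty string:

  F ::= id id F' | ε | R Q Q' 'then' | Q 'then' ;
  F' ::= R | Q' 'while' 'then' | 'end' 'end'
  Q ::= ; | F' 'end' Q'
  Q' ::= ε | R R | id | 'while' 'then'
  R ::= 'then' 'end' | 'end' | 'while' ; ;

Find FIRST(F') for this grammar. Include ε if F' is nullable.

{ 'end', 'then', 'while', id }

From F' ::= R: add FIRST(R) = { 'end', 'then', 'while' }.
From F' ::= Q' 'while' 'then': Q' nullable, take FIRST(Q') ∪ {'while'} = { 'end', 'then', 'while', id }.
F' ::= 'end' 'end' contributes {'end'}.
Union: FIRST(F') = { 'end', 'then', 'while', id }.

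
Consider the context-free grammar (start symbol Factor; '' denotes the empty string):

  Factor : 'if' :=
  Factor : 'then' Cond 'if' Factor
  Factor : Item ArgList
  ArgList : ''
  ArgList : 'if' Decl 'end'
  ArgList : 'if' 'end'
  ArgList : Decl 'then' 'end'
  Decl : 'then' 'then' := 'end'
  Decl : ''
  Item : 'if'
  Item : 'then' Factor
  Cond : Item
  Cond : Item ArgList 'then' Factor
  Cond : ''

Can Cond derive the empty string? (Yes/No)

Cond has an ''-production, so Cond ⇒ ''.

Yes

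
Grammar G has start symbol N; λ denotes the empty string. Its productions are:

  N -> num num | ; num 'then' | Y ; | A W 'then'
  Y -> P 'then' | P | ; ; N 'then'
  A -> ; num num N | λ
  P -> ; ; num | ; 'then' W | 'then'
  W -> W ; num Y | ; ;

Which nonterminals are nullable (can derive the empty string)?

{ A }

Directly nullable (have an λ-production): A.
No other nonterminal has a production whose RHS symbols are all nullable.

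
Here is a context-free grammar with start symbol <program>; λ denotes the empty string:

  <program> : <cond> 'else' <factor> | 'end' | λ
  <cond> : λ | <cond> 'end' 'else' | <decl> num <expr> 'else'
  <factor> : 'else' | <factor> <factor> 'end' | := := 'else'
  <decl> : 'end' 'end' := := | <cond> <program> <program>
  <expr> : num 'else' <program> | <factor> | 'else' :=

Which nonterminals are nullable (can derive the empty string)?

Directly nullable (have an λ-production): <program>, <cond>.
<decl> : <cond> <program> <program> with every symbol nullable, so <decl> is nullable.
No other nonterminal has a production whose RHS symbols are all nullable.

{ <cond>, <decl>, <program> }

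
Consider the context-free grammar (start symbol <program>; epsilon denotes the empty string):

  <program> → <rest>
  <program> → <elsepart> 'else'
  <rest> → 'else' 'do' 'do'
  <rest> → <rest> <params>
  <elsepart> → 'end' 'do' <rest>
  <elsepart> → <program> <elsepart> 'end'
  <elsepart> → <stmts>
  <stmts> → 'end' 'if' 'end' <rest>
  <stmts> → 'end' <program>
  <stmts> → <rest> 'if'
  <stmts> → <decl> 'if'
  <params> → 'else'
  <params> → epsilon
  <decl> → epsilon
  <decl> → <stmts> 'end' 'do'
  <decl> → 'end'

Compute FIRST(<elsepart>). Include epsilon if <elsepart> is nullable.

{ 'else', 'end', 'if' }

<elsepart> → 'end' 'do' <rest> contributes {'end'}.
From <elsepart> → <program> <elsepart> 'end': add FIRST(<program>) = { 'else', 'end', 'if' }.
From <elsepart> → <stmts>: add FIRST(<stmts>) = { 'else', 'end', 'if' }.
Union: FIRST(<elsepart>) = { 'else', 'end', 'if' }.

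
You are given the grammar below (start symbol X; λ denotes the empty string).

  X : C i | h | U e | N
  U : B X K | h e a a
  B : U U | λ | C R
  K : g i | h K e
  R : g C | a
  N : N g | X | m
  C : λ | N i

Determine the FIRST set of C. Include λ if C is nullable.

C : λ contributes λ.
From C : N i: add FIRST(N) = { a, g, h, i, m }.
Union: FIRST(C) = { a, g, h, i, m, λ }.

{ a, g, h, i, m, λ }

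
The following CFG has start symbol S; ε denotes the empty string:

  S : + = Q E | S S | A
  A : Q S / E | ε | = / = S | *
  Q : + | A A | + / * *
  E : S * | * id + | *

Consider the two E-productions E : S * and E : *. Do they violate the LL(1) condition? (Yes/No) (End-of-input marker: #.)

Yes

FIRST(S *) = { *, +, /, = } and FIRST(*) = { * }.
Both contain *, so the two alternatives are not disjoint — LL(1) conflict.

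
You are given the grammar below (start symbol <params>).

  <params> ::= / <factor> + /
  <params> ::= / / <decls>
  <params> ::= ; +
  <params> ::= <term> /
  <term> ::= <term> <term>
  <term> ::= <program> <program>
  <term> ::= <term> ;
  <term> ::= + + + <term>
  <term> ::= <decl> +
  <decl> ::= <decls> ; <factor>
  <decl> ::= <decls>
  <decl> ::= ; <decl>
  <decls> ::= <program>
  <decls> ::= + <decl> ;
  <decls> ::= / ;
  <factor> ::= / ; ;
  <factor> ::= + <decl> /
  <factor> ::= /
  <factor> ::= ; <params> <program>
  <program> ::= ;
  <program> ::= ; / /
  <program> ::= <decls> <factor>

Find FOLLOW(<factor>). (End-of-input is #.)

In <params> ::= / <factor> + /: add FIRST(+ /) = { + }.
In <decl> ::= <decls> ; <factor>: <factor> is at the end, add FOLLOW(<decl>) = { +, /, ; }.
In <program> ::= <decls> <factor>: <factor> is at the end, add FOLLOW(<program>) = { #, +, /, ; }.
Union: FOLLOW(<factor>) = { #, +, /, ; }.

{ #, +, /, ; }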